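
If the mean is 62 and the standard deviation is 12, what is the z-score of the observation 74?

1

Step 1: Recall the z-score formula: z = (x - mu) / sigma
Step 2: Substitute values: z = (74 - 62) / 12
Step 3: z = 12 / 12 = 1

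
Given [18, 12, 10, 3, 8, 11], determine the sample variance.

24.2667

Step 1: Compute the mean: (18 + 12 + 10 + 3 + 8 + 11) / 6 = 10.3333
Step 2: Compute squared deviations from the mean:
  (18 - 10.3333)^2 = 58.7778
  (12 - 10.3333)^2 = 2.7778
  (10 - 10.3333)^2 = 0.1111
  (3 - 10.3333)^2 = 53.7778
  (8 - 10.3333)^2 = 5.4444
  (11 - 10.3333)^2 = 0.4444
Step 3: Sum of squared deviations = 121.3333
Step 4: Sample variance = 121.3333 / 5 = 24.2667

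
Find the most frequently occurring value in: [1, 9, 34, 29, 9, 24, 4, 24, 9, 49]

9

Step 1: Count the frequency of each value:
  1: appears 1 time(s)
  4: appears 1 time(s)
  9: appears 3 time(s)
  24: appears 2 time(s)
  29: appears 1 time(s)
  34: appears 1 time(s)
  49: appears 1 time(s)
Step 2: The value 9 appears most frequently (3 times).
Step 3: Mode = 9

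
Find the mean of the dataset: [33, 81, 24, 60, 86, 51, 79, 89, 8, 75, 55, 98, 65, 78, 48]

62

Step 1: Sum all values: 33 + 81 + 24 + 60 + 86 + 51 + 79 + 89 + 8 + 75 + 55 + 98 + 65 + 78 + 48 = 930
Step 2: Count the number of values: n = 15
Step 3: Mean = sum / n = 930 / 15 = 62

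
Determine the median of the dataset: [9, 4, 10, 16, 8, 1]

8.5

Step 1: Sort the data in ascending order: [1, 4, 8, 9, 10, 16]
Step 2: The number of values is n = 6.
Step 3: Since n is even, the median is the average of positions 3 and 4:
  Median = (8 + 9) / 2 = 8.5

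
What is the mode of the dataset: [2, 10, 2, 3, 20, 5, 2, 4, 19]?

2

Step 1: Count the frequency of each value:
  2: appears 3 time(s)
  3: appears 1 time(s)
  4: appears 1 time(s)
  5: appears 1 time(s)
  10: appears 1 time(s)
  19: appears 1 time(s)
  20: appears 1 time(s)
Step 2: The value 2 appears most frequently (3 times).
Step 3: Mode = 2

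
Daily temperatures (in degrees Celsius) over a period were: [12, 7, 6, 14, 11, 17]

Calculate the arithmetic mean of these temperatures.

11.1667

Step 1: Sum all values: 12 + 7 + 6 + 14 + 11 + 17 = 67
Step 2: Count the number of values: n = 6
Step 3: Mean = sum / n = 67 / 6 = 11.1667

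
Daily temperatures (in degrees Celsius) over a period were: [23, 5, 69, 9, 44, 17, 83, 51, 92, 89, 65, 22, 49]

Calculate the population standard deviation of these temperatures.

29.3876

Step 1: Compute the mean: 47.5385
Step 2: Sum of squared deviations from the mean: 11227.2308
Step 3: Population variance = 11227.2308 / 13 = 863.6331
Step 4: Standard deviation = sqrt(863.6331) = 29.3876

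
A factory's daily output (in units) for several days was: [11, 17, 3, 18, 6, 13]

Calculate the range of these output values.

15

Step 1: Identify the maximum value: max = 18
Step 2: Identify the minimum value: min = 3
Step 3: Range = max - min = 18 - 3 = 15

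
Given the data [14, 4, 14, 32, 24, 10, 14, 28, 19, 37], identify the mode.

14

Step 1: Count the frequency of each value:
  4: appears 1 time(s)
  10: appears 1 time(s)
  14: appears 3 time(s)
  19: appears 1 time(s)
  24: appears 1 time(s)
  28: appears 1 time(s)
  32: appears 1 time(s)
  37: appears 1 time(s)
Step 2: The value 14 appears most frequently (3 times).
Step 3: Mode = 14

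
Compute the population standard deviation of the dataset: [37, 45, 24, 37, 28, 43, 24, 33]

7.5571

Step 1: Compute the mean: 33.875
Step 2: Sum of squared deviations from the mean: 456.875
Step 3: Population variance = 456.875 / 8 = 57.1094
Step 4: Standard deviation = sqrt(57.1094) = 7.5571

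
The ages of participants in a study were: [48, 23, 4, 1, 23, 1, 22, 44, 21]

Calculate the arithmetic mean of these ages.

20.7778

Step 1: Sum all values: 48 + 23 + 4 + 1 + 23 + 1 + 22 + 44 + 21 = 187
Step 2: Count the number of values: n = 9
Step 3: Mean = sum / n = 187 / 9 = 20.7778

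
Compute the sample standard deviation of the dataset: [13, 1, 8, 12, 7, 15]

5.0859

Step 1: Compute the mean: 9.3333
Step 2: Sum of squared deviations from the mean: 129.3333
Step 3: Sample variance = 129.3333 / 5 = 25.8667
Step 4: Standard deviation = sqrt(25.8667) = 5.0859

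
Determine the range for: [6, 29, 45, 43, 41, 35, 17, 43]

39

Step 1: Identify the maximum value: max = 45
Step 2: Identify the minimum value: min = 6
Step 3: Range = max - min = 45 - 6 = 39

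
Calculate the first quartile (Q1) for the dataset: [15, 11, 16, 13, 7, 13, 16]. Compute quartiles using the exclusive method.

11

Step 1: Sort the data: [7, 11, 13, 13, 15, 16, 16]
Step 2: n = 7
Step 3: Using the exclusive quartile method:
  Q1 = 11
  Q2 (median) = 13
  Q3 = 16
  IQR = Q3 - Q1 = 16 - 11 = 5
Step 4: Q1 = 11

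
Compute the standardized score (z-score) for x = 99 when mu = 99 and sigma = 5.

0

Step 1: Recall the z-score formula: z = (x - mu) / sigma
Step 2: Substitute values: z = (99 - 99) / 5
Step 3: z = 0 / 5 = 0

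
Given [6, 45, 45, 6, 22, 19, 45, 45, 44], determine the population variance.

269.7284

Step 1: Compute the mean: (6 + 45 + 45 + 6 + 22 + 19 + 45 + 45 + 44) / 9 = 30.7778
Step 2: Compute squared deviations from the mean:
  (6 - 30.7778)^2 = 613.9383
  (45 - 30.7778)^2 = 202.2716
  (45 - 30.7778)^2 = 202.2716
  (6 - 30.7778)^2 = 613.9383
  (22 - 30.7778)^2 = 77.0494
  (19 - 30.7778)^2 = 138.716
  (45 - 30.7778)^2 = 202.2716
  (45 - 30.7778)^2 = 202.2716
  (44 - 30.7778)^2 = 174.8272
Step 3: Sum of squared deviations = 2427.5556
Step 4: Population variance = 2427.5556 / 9 = 269.7284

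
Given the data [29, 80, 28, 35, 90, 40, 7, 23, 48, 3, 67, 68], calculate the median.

37.5

Step 1: Sort the data in ascending order: [3, 7, 23, 28, 29, 35, 40, 48, 67, 68, 80, 90]
Step 2: The number of values is n = 12.
Step 3: Since n is even, the median is the average of positions 6 and 7:
  Median = (35 + 40) / 2 = 37.5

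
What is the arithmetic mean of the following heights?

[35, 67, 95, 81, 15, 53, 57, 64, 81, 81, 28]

59.7273

Step 1: Sum all values: 35 + 67 + 95 + 81 + 15 + 53 + 57 + 64 + 81 + 81 + 28 = 657
Step 2: Count the number of values: n = 11
Step 3: Mean = sum / n = 657 / 11 = 59.7273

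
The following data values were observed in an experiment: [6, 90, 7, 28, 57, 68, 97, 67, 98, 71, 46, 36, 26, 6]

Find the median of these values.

51.5

Step 1: Sort the data in ascending order: [6, 6, 7, 26, 28, 36, 46, 57, 67, 68, 71, 90, 97, 98]
Step 2: The number of values is n = 14.
Step 3: Since n is even, the median is the average of positions 7 and 8:
  Median = (46 + 57) / 2 = 51.5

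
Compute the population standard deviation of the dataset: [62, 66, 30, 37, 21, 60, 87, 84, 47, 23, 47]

21.6673

Step 1: Compute the mean: 51.2727
Step 2: Sum of squared deviations from the mean: 5164.1818
Step 3: Population variance = 5164.1818 / 11 = 469.4711
Step 4: Standard deviation = sqrt(469.4711) = 21.6673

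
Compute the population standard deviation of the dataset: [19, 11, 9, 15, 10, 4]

4.714

Step 1: Compute the mean: 11.3333
Step 2: Sum of squared deviations from the mean: 133.3333
Step 3: Population variance = 133.3333 / 6 = 22.2222
Step 4: Standard deviation = sqrt(22.2222) = 4.714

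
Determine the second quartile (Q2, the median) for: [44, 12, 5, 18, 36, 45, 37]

36

Step 1: Sort the data: [5, 12, 18, 36, 37, 44, 45]
Step 2: n = 7
Step 3: Q2 is the median. Since n is odd, it is the middle value at position 4: 36
Step 4: Q2 = 36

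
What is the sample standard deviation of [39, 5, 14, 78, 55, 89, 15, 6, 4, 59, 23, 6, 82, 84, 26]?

32.4434

Step 1: Compute the mean: 39
Step 2: Sum of squared deviations from the mean: 14736
Step 3: Sample variance = 14736 / 14 = 1052.5714
Step 4: Standard deviation = sqrt(1052.5714) = 32.4434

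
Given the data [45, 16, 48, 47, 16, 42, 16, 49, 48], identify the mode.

16

Step 1: Count the frequency of each value:
  16: appears 3 time(s)
  42: appears 1 time(s)
  45: appears 1 time(s)
  47: appears 1 time(s)
  48: appears 2 time(s)
  49: appears 1 time(s)
Step 2: The value 16 appears most frequently (3 times).
Step 3: Mode = 16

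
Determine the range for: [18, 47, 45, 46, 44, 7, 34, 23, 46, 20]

40

Step 1: Identify the maximum value: max = 47
Step 2: Identify the minimum value: min = 7
Step 3: Range = max - min = 47 - 7 = 40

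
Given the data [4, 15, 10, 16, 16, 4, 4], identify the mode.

4

Step 1: Count the frequency of each value:
  4: appears 3 time(s)
  10: appears 1 time(s)
  15: appears 1 time(s)
  16: appears 2 time(s)
Step 2: The value 4 appears most frequently (3 times).
Step 3: Mode = 4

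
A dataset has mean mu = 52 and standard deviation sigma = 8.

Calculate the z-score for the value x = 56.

0.5

Step 1: Recall the z-score formula: z = (x - mu) / sigma
Step 2: Substitute values: z = (56 - 52) / 8
Step 3: z = 4 / 8 = 0.5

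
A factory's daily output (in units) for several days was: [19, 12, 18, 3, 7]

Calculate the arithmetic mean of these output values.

11.8

Step 1: Sum all values: 19 + 12 + 18 + 3 + 7 = 59
Step 2: Count the number of values: n = 5
Step 3: Mean = sum / n = 59 / 5 = 11.8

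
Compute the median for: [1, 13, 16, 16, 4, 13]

13

Step 1: Sort the data in ascending order: [1, 4, 13, 13, 16, 16]
Step 2: The number of values is n = 6.
Step 3: Since n is even, the median is the average of positions 3 and 4:
  Median = (13 + 13) / 2 = 13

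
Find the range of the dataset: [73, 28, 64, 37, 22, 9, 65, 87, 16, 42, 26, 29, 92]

83

Step 1: Identify the maximum value: max = 92
Step 2: Identify the minimum value: min = 9
Step 3: Range = max - min = 92 - 9 = 83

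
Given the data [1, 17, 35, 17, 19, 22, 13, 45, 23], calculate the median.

19

Step 1: Sort the data in ascending order: [1, 13, 17, 17, 19, 22, 23, 35, 45]
Step 2: The number of values is n = 9.
Step 3: Since n is odd, the median is the middle value at position 5: 19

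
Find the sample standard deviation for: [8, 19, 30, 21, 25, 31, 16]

8.1006

Step 1: Compute the mean: 21.4286
Step 2: Sum of squared deviations from the mean: 393.7143
Step 3: Sample variance = 393.7143 / 6 = 65.619
Step 4: Standard deviation = sqrt(65.619) = 8.1006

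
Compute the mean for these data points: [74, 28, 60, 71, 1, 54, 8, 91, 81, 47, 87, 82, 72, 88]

60.2857

Step 1: Sum all values: 74 + 28 + 60 + 71 + 1 + 54 + 8 + 91 + 81 + 47 + 87 + 82 + 72 + 88 = 844
Step 2: Count the number of values: n = 14
Step 3: Mean = sum / n = 844 / 14 = 60.2857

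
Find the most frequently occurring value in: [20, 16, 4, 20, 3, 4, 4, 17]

4

Step 1: Count the frequency of each value:
  3: appears 1 time(s)
  4: appears 3 time(s)
  16: appears 1 time(s)
  17: appears 1 time(s)
  20: appears 2 time(s)
Step 2: The value 4 appears most frequently (3 times).
Step 3: Mode = 4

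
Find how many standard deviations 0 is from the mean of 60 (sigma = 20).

-3

Step 1: Recall the z-score formula: z = (x - mu) / sigma
Step 2: Substitute values: z = (0 - 60) / 20
Step 3: z = -60 / 20 = -3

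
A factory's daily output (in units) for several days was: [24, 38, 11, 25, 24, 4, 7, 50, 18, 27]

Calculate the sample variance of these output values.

195.7333

Step 1: Compute the mean: (24 + 38 + 11 + 25 + 24 + 4 + 7 + 50 + 18 + 27) / 10 = 22.8
Step 2: Compute squared deviations from the mean:
  (24 - 22.8)^2 = 1.44
  (38 - 22.8)^2 = 231.04
  (11 - 22.8)^2 = 139.24
  (25 - 22.8)^2 = 4.84
  (24 - 22.8)^2 = 1.44
  (4 - 22.8)^2 = 353.44
  (7 - 22.8)^2 = 249.64
  (50 - 22.8)^2 = 739.84
  (18 - 22.8)^2 = 23.04
  (27 - 22.8)^2 = 17.64
Step 3: Sum of squared deviations = 1761.6
Step 4: Sample variance = 1761.6 / 9 = 195.7333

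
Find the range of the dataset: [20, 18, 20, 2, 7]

18

Step 1: Identify the maximum value: max = 20
Step 2: Identify the minimum value: min = 2
Step 3: Range = max - min = 20 - 2 = 18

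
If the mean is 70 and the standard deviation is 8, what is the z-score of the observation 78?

1

Step 1: Recall the z-score formula: z = (x - mu) / sigma
Step 2: Substitute values: z = (78 - 70) / 8
Step 3: z = 8 / 8 = 1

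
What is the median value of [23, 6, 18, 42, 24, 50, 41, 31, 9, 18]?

23.5

Step 1: Sort the data in ascending order: [6, 9, 18, 18, 23, 24, 31, 41, 42, 50]
Step 2: The number of values is n = 10.
Step 3: Since n is even, the median is the average of positions 5 and 6:
  Median = (23 + 24) / 2 = 23.5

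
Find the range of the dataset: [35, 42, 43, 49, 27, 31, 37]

22

Step 1: Identify the maximum value: max = 49
Step 2: Identify the minimum value: min = 27
Step 3: Range = max - min = 49 - 27 = 22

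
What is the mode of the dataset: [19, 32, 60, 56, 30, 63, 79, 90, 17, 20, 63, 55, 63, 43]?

63

Step 1: Count the frequency of each value:
  17: appears 1 time(s)
  19: appears 1 time(s)
  20: appears 1 time(s)
  30: appears 1 time(s)
  32: appears 1 time(s)
  43: appears 1 time(s)
  55: appears 1 time(s)
  56: appears 1 time(s)
  60: appears 1 time(s)
  63: appears 3 time(s)
  79: appears 1 time(s)
  90: appears 1 time(s)
Step 2: The value 63 appears most frequently (3 times).
Step 3: Mode = 63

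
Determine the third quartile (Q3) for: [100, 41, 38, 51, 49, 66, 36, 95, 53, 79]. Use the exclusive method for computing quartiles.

83

Step 1: Sort the data: [36, 38, 41, 49, 51, 53, 66, 79, 95, 100]
Step 2: n = 10
Step 3: Using the exclusive quartile method:
  Q1 = 40.25
  Q2 (median) = 52
  Q3 = 83
  IQR = Q3 - Q1 = 83 - 40.25 = 42.75
Step 4: Q3 = 83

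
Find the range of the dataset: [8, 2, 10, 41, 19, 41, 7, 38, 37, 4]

39

Step 1: Identify the maximum value: max = 41
Step 2: Identify the minimum value: min = 2
Step 3: Range = max - min = 41 - 2 = 39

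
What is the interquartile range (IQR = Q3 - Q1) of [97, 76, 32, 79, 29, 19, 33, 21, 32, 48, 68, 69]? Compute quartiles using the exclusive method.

44.5

Step 1: Sort the data: [19, 21, 29, 32, 32, 33, 48, 68, 69, 76, 79, 97]
Step 2: n = 12
Step 3: Using the exclusive quartile method:
  Q1 = 29.75
  Q2 (median) = 40.5
  Q3 = 74.25
  IQR = Q3 - Q1 = 74.25 - 29.75 = 44.5
Step 4: IQR = 44.5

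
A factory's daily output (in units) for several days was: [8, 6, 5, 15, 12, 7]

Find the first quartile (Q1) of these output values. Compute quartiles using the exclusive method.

5.75

Step 1: Sort the data: [5, 6, 7, 8, 12, 15]
Step 2: n = 6
Step 3: Using the exclusive quartile method:
  Q1 = 5.75
  Q2 (median) = 7.5
  Q3 = 12.75
  IQR = Q3 - Q1 = 12.75 - 5.75 = 7
Step 4: Q1 = 5.75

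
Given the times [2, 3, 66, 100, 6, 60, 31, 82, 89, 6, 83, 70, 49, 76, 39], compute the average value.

50.8

Step 1: Sum all values: 2 + 3 + 66 + 100 + 6 + 60 + 31 + 82 + 89 + 6 + 83 + 70 + 49 + 76 + 39 = 762
Step 2: Count the number of values: n = 15
Step 3: Mean = sum / n = 762 / 15 = 50.8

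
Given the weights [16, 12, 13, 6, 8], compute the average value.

11

Step 1: Sum all values: 16 + 12 + 13 + 6 + 8 = 55
Step 2: Count the number of values: n = 5
Step 3: Mean = sum / n = 55 / 5 = 11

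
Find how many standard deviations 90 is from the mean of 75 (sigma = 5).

3

Step 1: Recall the z-score formula: z = (x - mu) / sigma
Step 2: Substitute values: z = (90 - 75) / 5
Step 3: z = 15 / 5 = 3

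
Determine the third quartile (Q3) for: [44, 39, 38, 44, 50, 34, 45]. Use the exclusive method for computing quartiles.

45

Step 1: Sort the data: [34, 38, 39, 44, 44, 45, 50]
Step 2: n = 7
Step 3: Using the exclusive quartile method:
  Q1 = 38
  Q2 (median) = 44
  Q3 = 45
  IQR = Q3 - Q1 = 45 - 38 = 7
Step 4: Q3 = 45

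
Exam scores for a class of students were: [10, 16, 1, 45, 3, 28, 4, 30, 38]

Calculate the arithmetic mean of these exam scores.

19.4444

Step 1: Sum all values: 10 + 16 + 1 + 45 + 3 + 28 + 4 + 30 + 38 = 175
Step 2: Count the number of values: n = 9
Step 3: Mean = sum / n = 175 / 9 = 19.4444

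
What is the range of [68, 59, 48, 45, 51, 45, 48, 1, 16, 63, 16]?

67

Step 1: Identify the maximum value: max = 68
Step 2: Identify the minimum value: min = 1
Step 3: Range = max - min = 68 - 1 = 67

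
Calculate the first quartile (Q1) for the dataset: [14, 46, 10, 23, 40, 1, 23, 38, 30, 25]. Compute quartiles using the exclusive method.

13

Step 1: Sort the data: [1, 10, 14, 23, 23, 25, 30, 38, 40, 46]
Step 2: n = 10
Step 3: Using the exclusive quartile method:
  Q1 = 13
  Q2 (median) = 24
  Q3 = 38.5
  IQR = Q3 - Q1 = 38.5 - 13 = 25.5
Step 4: Q1 = 13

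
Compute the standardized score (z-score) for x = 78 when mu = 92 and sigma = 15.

-0.9333

Step 1: Recall the z-score formula: z = (x - mu) / sigma
Step 2: Substitute values: z = (78 - 92) / 15
Step 3: z = -14 / 15 = -0.9333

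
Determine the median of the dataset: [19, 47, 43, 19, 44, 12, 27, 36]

31.5

Step 1: Sort the data in ascending order: [12, 19, 19, 27, 36, 43, 44, 47]
Step 2: The number of values is n = 8.
Step 3: Since n is even, the median is the average of positions 4 and 5:
  Median = (27 + 36) / 2 = 31.5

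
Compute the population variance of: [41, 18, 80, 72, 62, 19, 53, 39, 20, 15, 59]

496.2479

Step 1: Compute the mean: (41 + 18 + 80 + 72 + 62 + 19 + 53 + 39 + 20 + 15 + 59) / 11 = 43.4545
Step 2: Compute squared deviations from the mean:
  (41 - 43.4545)^2 = 6.0248
  (18 - 43.4545)^2 = 647.9339
  (80 - 43.4545)^2 = 1335.5702
  (72 - 43.4545)^2 = 814.843
  (62 - 43.4545)^2 = 343.9339
  (19 - 43.4545)^2 = 598.0248
  (53 - 43.4545)^2 = 91.1157
  (39 - 43.4545)^2 = 19.843
  (20 - 43.4545)^2 = 550.1157
  (15 - 43.4545)^2 = 809.6612
  (59 - 43.4545)^2 = 241.6612
Step 3: Sum of squared deviations = 5458.7273
Step 4: Population variance = 5458.7273 / 11 = 496.2479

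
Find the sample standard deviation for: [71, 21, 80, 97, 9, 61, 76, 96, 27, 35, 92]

32.0947

Step 1: Compute the mean: 60.4545
Step 2: Sum of squared deviations from the mean: 10300.7273
Step 3: Sample variance = 10300.7273 / 10 = 1030.0727
Step 4: Standard deviation = sqrt(1030.0727) = 32.0947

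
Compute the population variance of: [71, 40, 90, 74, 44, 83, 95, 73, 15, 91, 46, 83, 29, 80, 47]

585.9289

Step 1: Compute the mean: (71 + 40 + 90 + 74 + 44 + 83 + 95 + 73 + 15 + 91 + 46 + 83 + 29 + 80 + 47) / 15 = 64.0667
Step 2: Compute squared deviations from the mean:
  (71 - 64.0667)^2 = 48.0711
  (40 - 64.0667)^2 = 579.2044
  (90 - 64.0667)^2 = 672.5378
  (74 - 64.0667)^2 = 98.6711
  (44 - 64.0667)^2 = 402.6711
  (83 - 64.0667)^2 = 358.4711
  (95 - 64.0667)^2 = 956.8711
  (73 - 64.0667)^2 = 79.8044
  (15 - 64.0667)^2 = 2407.5378
  (91 - 64.0667)^2 = 725.4044
  (46 - 64.0667)^2 = 326.4044
  (83 - 64.0667)^2 = 358.4711
  (29 - 64.0667)^2 = 1229.6711
  (80 - 64.0667)^2 = 253.8711
  (47 - 64.0667)^2 = 291.2711
Step 3: Sum of squared deviations = 8788.9333
Step 4: Population variance = 8788.9333 / 15 = 585.9289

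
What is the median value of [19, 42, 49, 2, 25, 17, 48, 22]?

23.5

Step 1: Sort the data in ascending order: [2, 17, 19, 22, 25, 42, 48, 49]
Step 2: The number of values is n = 8.
Step 3: Since n is even, the median is the average of positions 4 and 5:
  Median = (22 + 25) / 2 = 23.5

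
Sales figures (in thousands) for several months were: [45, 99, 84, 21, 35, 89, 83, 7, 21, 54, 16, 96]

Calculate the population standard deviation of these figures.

32.949

Step 1: Compute the mean: 54.1667
Step 2: Sum of squared deviations from the mean: 13027.6667
Step 3: Population variance = 13027.6667 / 12 = 1085.6389
Step 4: Standard deviation = sqrt(1085.6389) = 32.949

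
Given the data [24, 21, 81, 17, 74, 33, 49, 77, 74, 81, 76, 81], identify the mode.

81

Step 1: Count the frequency of each value:
  17: appears 1 time(s)
  21: appears 1 time(s)
  24: appears 1 time(s)
  33: appears 1 time(s)
  49: appears 1 time(s)
  74: appears 2 time(s)
  76: appears 1 time(s)
  77: appears 1 time(s)
  81: appears 3 time(s)
Step 2: The value 81 appears most frequently (3 times).
Step 3: Mode = 81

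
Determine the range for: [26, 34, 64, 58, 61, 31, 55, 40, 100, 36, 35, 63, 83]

74

Step 1: Identify the maximum value: max = 100
Step 2: Identify the minimum value: min = 26
Step 3: Range = max - min = 100 - 26 = 74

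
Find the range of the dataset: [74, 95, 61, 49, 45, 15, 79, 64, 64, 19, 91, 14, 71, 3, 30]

92

Step 1: Identify the maximum value: max = 95
Step 2: Identify the minimum value: min = 3
Step 3: Range = max - min = 95 - 3 = 92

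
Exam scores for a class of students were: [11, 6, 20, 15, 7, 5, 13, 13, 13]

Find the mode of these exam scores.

13

Step 1: Count the frequency of each value:
  5: appears 1 time(s)
  6: appears 1 time(s)
  7: appears 1 time(s)
  11: appears 1 time(s)
  13: appears 3 time(s)
  15: appears 1 time(s)
  20: appears 1 time(s)
Step 2: The value 13 appears most frequently (3 times).
Step 3: Mode = 13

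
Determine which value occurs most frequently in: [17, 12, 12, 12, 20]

12

Step 1: Count the frequency of each value:
  12: appears 3 time(s)
  17: appears 1 time(s)
  20: appears 1 time(s)
Step 2: The value 12 appears most frequently (3 times).
Step 3: Mode = 12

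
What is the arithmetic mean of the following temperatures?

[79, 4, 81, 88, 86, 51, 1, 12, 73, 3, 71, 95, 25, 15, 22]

47.0667

Step 1: Sum all values: 79 + 4 + 81 + 88 + 86 + 51 + 1 + 12 + 73 + 3 + 71 + 95 + 25 + 15 + 22 = 706
Step 2: Count the number of values: n = 15
Step 3: Mean = sum / n = 706 / 15 = 47.0667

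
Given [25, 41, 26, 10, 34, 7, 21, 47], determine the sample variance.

195.9821

Step 1: Compute the mean: (25 + 41 + 26 + 10 + 34 + 7 + 21 + 47) / 8 = 26.375
Step 2: Compute squared deviations from the mean:
  (25 - 26.375)^2 = 1.8906
  (41 - 26.375)^2 = 213.8906
  (26 - 26.375)^2 = 0.1406
  (10 - 26.375)^2 = 268.1406
  (34 - 26.375)^2 = 58.1406
  (7 - 26.375)^2 = 375.3906
  (21 - 26.375)^2 = 28.8906
  (47 - 26.375)^2 = 425.3906
Step 3: Sum of squared deviations = 1371.875
Step 4: Sample variance = 1371.875 / 7 = 195.9821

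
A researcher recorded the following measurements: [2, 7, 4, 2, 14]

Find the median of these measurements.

4

Step 1: Sort the data in ascending order: [2, 2, 4, 7, 14]
Step 2: The number of values is n = 5.
Step 3: Since n is odd, the median is the middle value at position 3: 4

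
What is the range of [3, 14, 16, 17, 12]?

14

Step 1: Identify the maximum value: max = 17
Step 2: Identify the minimum value: min = 3
Step 3: Range = max - min = 17 - 3 = 14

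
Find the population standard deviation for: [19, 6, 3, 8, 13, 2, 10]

5.4958

Step 1: Compute the mean: 8.7143
Step 2: Sum of squared deviations from the mean: 211.4286
Step 3: Population variance = 211.4286 / 7 = 30.2041
Step 4: Standard deviation = sqrt(30.2041) = 5.4958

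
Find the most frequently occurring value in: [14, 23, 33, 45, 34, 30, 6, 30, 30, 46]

30

Step 1: Count the frequency of each value:
  6: appears 1 time(s)
  14: appears 1 time(s)
  23: appears 1 time(s)
  30: appears 3 time(s)
  33: appears 1 time(s)
  34: appears 1 time(s)
  45: appears 1 time(s)
  46: appears 1 time(s)
Step 2: The value 30 appears most frequently (3 times).
Step 3: Mode = 30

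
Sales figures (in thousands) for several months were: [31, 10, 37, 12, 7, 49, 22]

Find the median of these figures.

22

Step 1: Sort the data in ascending order: [7, 10, 12, 22, 31, 37, 49]
Step 2: The number of values is n = 7.
Step 3: Since n is odd, the median is the middle value at position 4: 22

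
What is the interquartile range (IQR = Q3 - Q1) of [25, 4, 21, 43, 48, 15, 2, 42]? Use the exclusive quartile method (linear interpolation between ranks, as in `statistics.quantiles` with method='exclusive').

36

Step 1: Sort the data: [2, 4, 15, 21, 25, 42, 43, 48]
Step 2: n = 8
Step 3: Using the exclusive quartile method:
  Q1 = 6.75
  Q2 (median) = 23
  Q3 = 42.75
  IQR = Q3 - Q1 = 42.75 - 6.75 = 36
Step 4: IQR = 36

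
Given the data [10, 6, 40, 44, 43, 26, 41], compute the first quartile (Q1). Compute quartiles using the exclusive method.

10

Step 1: Sort the data: [6, 10, 26, 40, 41, 43, 44]
Step 2: n = 7
Step 3: Using the exclusive quartile method:
  Q1 = 10
  Q2 (median) = 40
  Q3 = 43
  IQR = Q3 - Q1 = 43 - 10 = 33
Step 4: Q1 = 10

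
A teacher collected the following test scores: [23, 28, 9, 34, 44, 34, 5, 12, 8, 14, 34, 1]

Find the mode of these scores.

34

Step 1: Count the frequency of each value:
  1: appears 1 time(s)
  5: appears 1 time(s)
  8: appears 1 time(s)
  9: appears 1 time(s)
  12: appears 1 time(s)
  14: appears 1 time(s)
  23: appears 1 time(s)
  28: appears 1 time(s)
  34: appears 3 time(s)
  44: appears 1 time(s)
Step 2: The value 34 appears most frequently (3 times).
Step 3: Mode = 34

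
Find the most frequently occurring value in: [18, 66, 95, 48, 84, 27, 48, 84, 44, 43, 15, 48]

48

Step 1: Count the frequency of each value:
  15: appears 1 time(s)
  18: appears 1 time(s)
  27: appears 1 time(s)
  43: appears 1 time(s)
  44: appears 1 time(s)
  48: appears 3 time(s)
  66: appears 1 time(s)
  84: appears 2 time(s)
  95: appears 1 time(s)
Step 2: The value 48 appears most frequently (3 times).
Step 3: Mode = 48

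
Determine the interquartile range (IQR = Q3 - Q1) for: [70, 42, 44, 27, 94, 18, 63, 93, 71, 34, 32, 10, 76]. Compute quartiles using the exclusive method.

44

Step 1: Sort the data: [10, 18, 27, 32, 34, 42, 44, 63, 70, 71, 76, 93, 94]
Step 2: n = 13
Step 3: Using the exclusive quartile method:
  Q1 = 29.5
  Q2 (median) = 44
  Q3 = 73.5
  IQR = Q3 - Q1 = 73.5 - 29.5 = 44
Step 4: IQR = 44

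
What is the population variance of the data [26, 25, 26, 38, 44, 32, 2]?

151.9592

Step 1: Compute the mean: (26 + 25 + 26 + 38 + 44 + 32 + 2) / 7 = 27.5714
Step 2: Compute squared deviations from the mean:
  (26 - 27.5714)^2 = 2.4694
  (25 - 27.5714)^2 = 6.6122
  (26 - 27.5714)^2 = 2.4694
  (38 - 27.5714)^2 = 108.7551
  (44 - 27.5714)^2 = 269.898
  (32 - 27.5714)^2 = 19.6122
  (2 - 27.5714)^2 = 653.898
Step 3: Sum of squared deviations = 1063.7143
Step 4: Population variance = 1063.7143 / 7 = 151.9592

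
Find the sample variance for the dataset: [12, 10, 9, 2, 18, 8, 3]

29.4762

Step 1: Compute the mean: (12 + 10 + 9 + 2 + 18 + 8 + 3) / 7 = 8.8571
Step 2: Compute squared deviations from the mean:
  (12 - 8.8571)^2 = 9.8776
  (10 - 8.8571)^2 = 1.3061
  (9 - 8.8571)^2 = 0.0204
  (2 - 8.8571)^2 = 47.0204
  (18 - 8.8571)^2 = 83.5918
  (8 - 8.8571)^2 = 0.7347
  (3 - 8.8571)^2 = 34.3061
Step 3: Sum of squared deviations = 176.8571
Step 4: Sample variance = 176.8571 / 6 = 29.4762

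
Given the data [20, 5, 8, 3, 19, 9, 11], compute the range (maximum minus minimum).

17

Step 1: Identify the maximum value: max = 20
Step 2: Identify the minimum value: min = 3
Step 3: Range = max - min = 20 - 3 = 17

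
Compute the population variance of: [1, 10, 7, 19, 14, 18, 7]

36.4082

Step 1: Compute the mean: (1 + 10 + 7 + 19 + 14 + 18 + 7) / 7 = 10.8571
Step 2: Compute squared deviations from the mean:
  (1 - 10.8571)^2 = 97.1633
  (10 - 10.8571)^2 = 0.7347
  (7 - 10.8571)^2 = 14.8776
  (19 - 10.8571)^2 = 66.3061
  (14 - 10.8571)^2 = 9.8776
  (18 - 10.8571)^2 = 51.0204
  (7 - 10.8571)^2 = 14.8776
Step 3: Sum of squared deviations = 254.8571
Step 4: Population variance = 254.8571 / 7 = 36.4082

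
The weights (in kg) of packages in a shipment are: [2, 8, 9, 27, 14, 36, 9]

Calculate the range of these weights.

34

Step 1: Identify the maximum value: max = 36
Step 2: Identify the minimum value: min = 2
Step 3: Range = max - min = 36 - 2 = 34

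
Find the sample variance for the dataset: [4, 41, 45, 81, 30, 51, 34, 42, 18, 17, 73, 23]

510.75

Step 1: Compute the mean: (4 + 41 + 45 + 81 + 30 + 51 + 34 + 42 + 18 + 17 + 73 + 23) / 12 = 38.25
Step 2: Compute squared deviations from the mean:
  (4 - 38.25)^2 = 1173.0625
  (41 - 38.25)^2 = 7.5625
  (45 - 38.25)^2 = 45.5625
  (81 - 38.25)^2 = 1827.5625
  (30 - 38.25)^2 = 68.0625
  (51 - 38.25)^2 = 162.5625
  (34 - 38.25)^2 = 18.0625
  (42 - 38.25)^2 = 14.0625
  (18 - 38.25)^2 = 410.0625
  (17 - 38.25)^2 = 451.5625
  (73 - 38.25)^2 = 1207.5625
  (23 - 38.25)^2 = 232.5625
Step 3: Sum of squared deviations = 5618.25
Step 4: Sample variance = 5618.25 / 11 = 510.75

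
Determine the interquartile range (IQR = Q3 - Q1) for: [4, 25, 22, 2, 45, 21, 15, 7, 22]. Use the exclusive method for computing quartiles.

18

Step 1: Sort the data: [2, 4, 7, 15, 21, 22, 22, 25, 45]
Step 2: n = 9
Step 3: Using the exclusive quartile method:
  Q1 = 5.5
  Q2 (median) = 21
  Q3 = 23.5
  IQR = Q3 - Q1 = 23.5 - 5.5 = 18
Step 4: IQR = 18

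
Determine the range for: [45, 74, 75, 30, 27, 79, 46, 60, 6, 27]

73

Step 1: Identify the maximum value: max = 79
Step 2: Identify the minimum value: min = 6
Step 3: Range = max - min = 79 - 6 = 73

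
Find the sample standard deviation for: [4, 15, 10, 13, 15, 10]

4.1673

Step 1: Compute the mean: 11.1667
Step 2: Sum of squared deviations from the mean: 86.8333
Step 3: Sample variance = 86.8333 / 5 = 17.3667
Step 4: Standard deviation = sqrt(17.3667) = 4.1673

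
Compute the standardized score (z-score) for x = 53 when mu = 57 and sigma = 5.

-0.8

Step 1: Recall the z-score formula: z = (x - mu) / sigma
Step 2: Substitute values: z = (53 - 57) / 5
Step 3: z = -4 / 5 = -0.8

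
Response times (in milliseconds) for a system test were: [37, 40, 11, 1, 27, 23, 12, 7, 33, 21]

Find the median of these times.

22

Step 1: Sort the data in ascending order: [1, 7, 11, 12, 21, 23, 27, 33, 37, 40]
Step 2: The number of values is n = 10.
Step 3: Since n is even, the median is the average of positions 5 and 6:
  Median = (21 + 23) / 2 = 22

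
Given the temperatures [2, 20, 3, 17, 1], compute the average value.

8.6

Step 1: Sum all values: 2 + 20 + 3 + 17 + 1 = 43
Step 2: Count the number of values: n = 5
Step 3: Mean = sum / n = 43 / 5 = 8.6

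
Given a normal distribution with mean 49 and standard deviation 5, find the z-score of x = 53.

0.8

Step 1: Recall the z-score formula: z = (x - mu) / sigma
Step 2: Substitute values: z = (53 - 49) / 5
Step 3: z = 4 / 5 = 0.8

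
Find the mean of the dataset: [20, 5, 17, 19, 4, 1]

11

Step 1: Sum all values: 20 + 5 + 17 + 19 + 4 + 1 = 66
Step 2: Count the number of values: n = 6
Step 3: Mean = sum / n = 66 / 6 = 11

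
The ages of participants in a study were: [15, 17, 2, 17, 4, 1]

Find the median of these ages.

9.5

Step 1: Sort the data in ascending order: [1, 2, 4, 15, 17, 17]
Step 2: The number of values is n = 6.
Step 3: Since n is even, the median is the average of positions 3 and 4:
  Median = (4 + 15) / 2 = 9.5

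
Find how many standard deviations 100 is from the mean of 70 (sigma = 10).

3

Step 1: Recall the z-score formula: z = (x - mu) / sigma
Step 2: Substitute values: z = (100 - 70) / 10
Step 3: z = 30 / 10 = 3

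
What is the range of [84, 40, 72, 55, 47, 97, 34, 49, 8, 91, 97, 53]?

89

Step 1: Identify the maximum value: max = 97
Step 2: Identify the minimum value: min = 8
Step 3: Range = max - min = 97 - 8 = 89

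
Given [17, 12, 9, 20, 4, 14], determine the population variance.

27.2222

Step 1: Compute the mean: (17 + 12 + 9 + 20 + 4 + 14) / 6 = 12.6667
Step 2: Compute squared deviations from the mean:
  (17 - 12.6667)^2 = 18.7778
  (12 - 12.6667)^2 = 0.4444
  (9 - 12.6667)^2 = 13.4444
  (20 - 12.6667)^2 = 53.7778
  (4 - 12.6667)^2 = 75.1111
  (14 - 12.6667)^2 = 1.7778
Step 3: Sum of squared deviations = 163.3333
Step 4: Population variance = 163.3333 / 6 = 27.2222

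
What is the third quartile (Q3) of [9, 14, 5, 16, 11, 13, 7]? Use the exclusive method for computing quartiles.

14

Step 1: Sort the data: [5, 7, 9, 11, 13, 14, 16]
Step 2: n = 7
Step 3: Using the exclusive quartile method:
  Q1 = 7
  Q2 (median) = 11
  Q3 = 14
  IQR = Q3 - Q1 = 14 - 7 = 7
Step 4: Q3 = 14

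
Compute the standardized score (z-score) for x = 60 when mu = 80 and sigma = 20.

-1

Step 1: Recall the z-score formula: z = (x - mu) / sigma
Step 2: Substitute values: z = (60 - 80) / 20
Step 3: z = -20 / 20 = -1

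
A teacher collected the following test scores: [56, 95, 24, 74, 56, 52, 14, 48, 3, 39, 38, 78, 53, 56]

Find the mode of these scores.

56

Step 1: Count the frequency of each value:
  3: appears 1 time(s)
  14: appears 1 time(s)
  24: appears 1 time(s)
  38: appears 1 time(s)
  39: appears 1 time(s)
  48: appears 1 time(s)
  52: appears 1 time(s)
  53: appears 1 time(s)
  56: appears 3 time(s)
  74: appears 1 time(s)
  78: appears 1 time(s)
  95: appears 1 time(s)
Step 2: The value 56 appears most frequently (3 times).
Step 3: Mode = 56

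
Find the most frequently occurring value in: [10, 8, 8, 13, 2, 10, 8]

8

Step 1: Count the frequency of each value:
  2: appears 1 time(s)
  8: appears 3 time(s)
  10: appears 2 time(s)
  13: appears 1 time(s)
Step 2: The value 8 appears most frequently (3 times).
Step 3: Mode = 8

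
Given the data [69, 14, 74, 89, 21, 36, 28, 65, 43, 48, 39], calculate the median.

43

Step 1: Sort the data in ascending order: [14, 21, 28, 36, 39, 43, 48, 65, 69, 74, 89]
Step 2: The number of values is n = 11.
Step 3: Since n is odd, the median is the middle value at position 6: 43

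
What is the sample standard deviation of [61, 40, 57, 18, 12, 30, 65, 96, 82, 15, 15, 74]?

29.2744

Step 1: Compute the mean: 47.0833
Step 2: Sum of squared deviations from the mean: 9426.9167
Step 3: Sample variance = 9426.9167 / 11 = 856.9924
Step 4: Standard deviation = sqrt(856.9924) = 29.2744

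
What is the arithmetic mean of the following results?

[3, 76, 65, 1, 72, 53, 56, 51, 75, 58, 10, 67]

48.9167

Step 1: Sum all values: 3 + 76 + 65 + 1 + 72 + 53 + 56 + 51 + 75 + 58 + 10 + 67 = 587
Step 2: Count the number of values: n = 12
Step 3: Mean = sum / n = 587 / 12 = 48.9167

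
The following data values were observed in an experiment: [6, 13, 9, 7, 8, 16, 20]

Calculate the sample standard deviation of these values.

5.219

Step 1: Compute the mean: 11.2857
Step 2: Sum of squared deviations from the mean: 163.4286
Step 3: Sample variance = 163.4286 / 6 = 27.2381
Step 4: Standard deviation = sqrt(27.2381) = 5.219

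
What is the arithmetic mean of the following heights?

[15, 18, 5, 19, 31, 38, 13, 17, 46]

22.4444

Step 1: Sum all values: 15 + 18 + 5 + 19 + 31 + 38 + 13 + 17 + 46 = 202
Step 2: Count the number of values: n = 9
Step 3: Mean = sum / n = 202 / 9 = 22.4444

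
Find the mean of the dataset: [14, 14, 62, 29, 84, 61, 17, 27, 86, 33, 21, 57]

42.0833

Step 1: Sum all values: 14 + 14 + 62 + 29 + 84 + 61 + 17 + 27 + 86 + 33 + 21 + 57 = 505
Step 2: Count the number of values: n = 12
Step 3: Mean = sum / n = 505 / 12 = 42.0833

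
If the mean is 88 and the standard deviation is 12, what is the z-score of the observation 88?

0

Step 1: Recall the z-score formula: z = (x - mu) / sigma
Step 2: Substitute values: z = (88 - 88) / 12
Step 3: z = 0 / 12 = 0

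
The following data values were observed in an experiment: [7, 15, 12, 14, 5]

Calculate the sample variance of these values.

19.3

Step 1: Compute the mean: (7 + 15 + 12 + 14 + 5) / 5 = 10.6
Step 2: Compute squared deviations from the mean:
  (7 - 10.6)^2 = 12.96
  (15 - 10.6)^2 = 19.36
  (12 - 10.6)^2 = 1.96
  (14 - 10.6)^2 = 11.56
  (5 - 10.6)^2 = 31.36
Step 3: Sum of squared deviations = 77.2
Step 4: Sample variance = 77.2 / 4 = 19.3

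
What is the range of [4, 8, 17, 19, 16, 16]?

15

Step 1: Identify the maximum value: max = 19
Step 2: Identify the minimum value: min = 4
Step 3: Range = max - min = 19 - 4 = 15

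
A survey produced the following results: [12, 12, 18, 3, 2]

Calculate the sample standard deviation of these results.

6.7676

Step 1: Compute the mean: 9.4
Step 2: Sum of squared deviations from the mean: 183.2
Step 3: Sample variance = 183.2 / 4 = 45.8
Step 4: Standard deviation = sqrt(45.8) = 6.7676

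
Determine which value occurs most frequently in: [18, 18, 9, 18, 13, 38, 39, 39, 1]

18

Step 1: Count the frequency of each value:
  1: appears 1 time(s)
  9: appears 1 time(s)
  13: appears 1 time(s)
  18: appears 3 time(s)
  38: appears 1 time(s)
  39: appears 2 time(s)
Step 2: The value 18 appears most frequently (3 times).
Step 3: Mode = 18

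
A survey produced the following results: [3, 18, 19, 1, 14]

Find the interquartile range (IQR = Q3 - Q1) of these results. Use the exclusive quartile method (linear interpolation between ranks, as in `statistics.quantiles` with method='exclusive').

16.5

Step 1: Sort the data: [1, 3, 14, 18, 19]
Step 2: n = 5
Step 3: Using the exclusive quartile method:
  Q1 = 2
  Q2 (median) = 14
  Q3 = 18.5
  IQR = Q3 - Q1 = 18.5 - 2 = 16.5
Step 4: IQR = 16.5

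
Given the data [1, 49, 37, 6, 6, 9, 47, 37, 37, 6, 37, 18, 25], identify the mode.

37

Step 1: Count the frequency of each value:
  1: appears 1 time(s)
  6: appears 3 time(s)
  9: appears 1 time(s)
  18: appears 1 time(s)
  25: appears 1 time(s)
  37: appears 4 time(s)
  47: appears 1 time(s)
  49: appears 1 time(s)
Step 2: The value 37 appears most frequently (4 times).
Step 3: Mode = 37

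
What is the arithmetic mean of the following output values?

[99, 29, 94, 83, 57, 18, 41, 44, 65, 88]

61.8

Step 1: Sum all values: 99 + 29 + 94 + 83 + 57 + 18 + 41 + 44 + 65 + 88 = 618
Step 2: Count the number of values: n = 10
Step 3: Mean = sum / n = 618 / 10 = 61.8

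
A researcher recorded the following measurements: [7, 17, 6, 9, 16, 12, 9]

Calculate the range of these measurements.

11

Step 1: Identify the maximum value: max = 17
Step 2: Identify the minimum value: min = 6
Step 3: Range = max - min = 17 - 6 = 11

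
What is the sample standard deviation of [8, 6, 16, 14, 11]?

4.1231

Step 1: Compute the mean: 11
Step 2: Sum of squared deviations from the mean: 68
Step 3: Sample variance = 68 / 4 = 17
Step 4: Standard deviation = sqrt(17) = 4.1231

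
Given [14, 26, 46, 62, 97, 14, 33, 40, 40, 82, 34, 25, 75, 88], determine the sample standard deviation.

27.6779

Step 1: Compute the mean: 48.2857
Step 2: Sum of squared deviations from the mean: 9958.8571
Step 3: Sample variance = 9958.8571 / 13 = 766.0659
Step 4: Standard deviation = sqrt(766.0659) = 27.6779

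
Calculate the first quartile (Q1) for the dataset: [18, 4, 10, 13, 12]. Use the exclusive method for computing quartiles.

7

Step 1: Sort the data: [4, 10, 12, 13, 18]
Step 2: n = 5
Step 3: Using the exclusive quartile method:
  Q1 = 7
  Q2 (median) = 12
  Q3 = 15.5
  IQR = Q3 - Q1 = 15.5 - 7 = 8.5
Step 4: Q1 = 7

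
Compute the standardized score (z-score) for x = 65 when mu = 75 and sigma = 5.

-2

Step 1: Recall the z-score formula: z = (x - mu) / sigma
Step 2: Substitute values: z = (65 - 75) / 5
Step 3: z = -10 / 5 = -2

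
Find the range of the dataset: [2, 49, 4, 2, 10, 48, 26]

47

Step 1: Identify the maximum value: max = 49
Step 2: Identify the minimum value: min = 2
Step 3: Range = max - min = 49 - 2 = 47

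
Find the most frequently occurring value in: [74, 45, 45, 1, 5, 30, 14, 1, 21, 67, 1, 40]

1

Step 1: Count the frequency of each value:
  1: appears 3 time(s)
  5: appears 1 time(s)
  14: appears 1 time(s)
  21: appears 1 time(s)
  30: appears 1 time(s)
  40: appears 1 time(s)
  45: appears 2 time(s)
  67: appears 1 time(s)
  74: appears 1 time(s)
Step 2: The value 1 appears most frequently (3 times).
Step 3: Mode = 1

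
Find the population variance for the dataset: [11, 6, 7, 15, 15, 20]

23.8889

Step 1: Compute the mean: (11 + 6 + 7 + 15 + 15 + 20) / 6 = 12.3333
Step 2: Compute squared deviations from the mean:
  (11 - 12.3333)^2 = 1.7778
  (6 - 12.3333)^2 = 40.1111
  (7 - 12.3333)^2 = 28.4444
  (15 - 12.3333)^2 = 7.1111
  (15 - 12.3333)^2 = 7.1111
  (20 - 12.3333)^2 = 58.7778
Step 3: Sum of squared deviations = 143.3333
Step 4: Population variance = 143.3333 / 6 = 23.8889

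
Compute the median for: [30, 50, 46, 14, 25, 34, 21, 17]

27.5

Step 1: Sort the data in ascending order: [14, 17, 21, 25, 30, 34, 46, 50]
Step 2: The number of values is n = 8.
Step 3: Since n is even, the median is the average of positions 4 and 5:
  Median = (25 + 30) / 2 = 27.5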